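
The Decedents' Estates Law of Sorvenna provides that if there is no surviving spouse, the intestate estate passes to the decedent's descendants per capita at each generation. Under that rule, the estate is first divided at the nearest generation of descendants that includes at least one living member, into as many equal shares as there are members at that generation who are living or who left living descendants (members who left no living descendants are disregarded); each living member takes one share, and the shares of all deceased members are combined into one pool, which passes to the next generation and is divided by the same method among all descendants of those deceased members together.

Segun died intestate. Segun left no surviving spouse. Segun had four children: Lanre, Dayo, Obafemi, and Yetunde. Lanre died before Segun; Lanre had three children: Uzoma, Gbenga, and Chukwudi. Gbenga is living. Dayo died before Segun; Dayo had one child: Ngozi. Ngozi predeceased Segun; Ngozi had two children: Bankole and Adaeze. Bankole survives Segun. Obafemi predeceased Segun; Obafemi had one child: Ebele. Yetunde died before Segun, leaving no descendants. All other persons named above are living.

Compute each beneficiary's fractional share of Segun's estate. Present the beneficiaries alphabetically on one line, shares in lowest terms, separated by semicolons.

Adaeze 1/10; Bankole 1/10; Chukwudi 1/5; Ebele 1/5; Gbenga 1/5; Uzoma 1/5

There is no surviving spouse, so the entire estate passes to Segun's descendants per capita at each generation.
No one at generation 1 (Lanre, Dayo, Obafemi) is living; moving to the next generation.
At generation 2 (Uzoma, Gbenga, Chukwudi, Ngozi, Ebele) there are 5 shares of (1)/5 = 1/5 each.
Living: Uzoma, Gbenga, Chukwudi, and Ebele — each takes 1/5.
Deceased: Ngozi. That 1/5 share is carried to generation 3.
At generation 3 (Bankole, Adaeze) there are 2 shares of (1/5)/2 = 1/10 each.
Living: Bankole and Adaeze — each takes 1/10.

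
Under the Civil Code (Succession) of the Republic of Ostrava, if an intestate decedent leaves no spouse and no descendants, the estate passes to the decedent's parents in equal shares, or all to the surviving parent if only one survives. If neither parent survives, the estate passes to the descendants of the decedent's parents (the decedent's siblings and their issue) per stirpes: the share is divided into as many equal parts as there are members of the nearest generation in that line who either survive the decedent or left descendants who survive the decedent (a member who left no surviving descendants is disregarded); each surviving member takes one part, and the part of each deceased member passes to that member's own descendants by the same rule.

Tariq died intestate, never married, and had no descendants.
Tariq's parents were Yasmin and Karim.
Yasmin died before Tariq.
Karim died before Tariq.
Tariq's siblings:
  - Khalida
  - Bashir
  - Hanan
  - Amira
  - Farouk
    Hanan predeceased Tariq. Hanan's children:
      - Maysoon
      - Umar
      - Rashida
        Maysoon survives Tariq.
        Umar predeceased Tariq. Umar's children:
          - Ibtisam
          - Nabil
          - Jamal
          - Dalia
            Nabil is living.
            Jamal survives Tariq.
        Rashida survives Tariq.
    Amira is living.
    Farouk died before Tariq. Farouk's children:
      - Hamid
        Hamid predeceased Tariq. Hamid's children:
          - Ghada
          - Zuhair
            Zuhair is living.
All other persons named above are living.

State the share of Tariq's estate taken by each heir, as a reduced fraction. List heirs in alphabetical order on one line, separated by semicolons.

Neither parent survives and there are no descendants, so the estate passes to Tariq's siblings and their issue per stirpes.
The estate is divided into 5 equal shares of 1/5 among Khalida, Bashir, Hanan, Amira, Farouk.
Khalida is living and takes 1/5.
Bashir is living and takes 1/5.
Hanan predeceased; the 1/5 allotted to Hanan's branch passes to Hanan's issue by representation.
The 1/5 is divided into 3 equal shares of 1/15 among Maysoon, Umar, Rashida.
Maysoon is living and takes 1/15.
Umar predeceased; the 1/15 allotted to Umar's branch passes to Umar's issue by representation.
The 1/15 is divided into 4 equal shares of 1/60 among Ibtisam, Nabil, Jamal, Dalia.
Ibtisam is living and takes 1/60.
Nabil is living and takes 1/60.
Jamal is living and takes 1/60.
Dalia is living and takes 1/60.
Rashida is living and takes 1/15.
Amira is living and takes 1/5.
Farouk predeceased; the 1/5 allotted to Farouk's branch passes to Farouk's issue by representation.
Hamid's line is the sole branch at this level, so the full 1/5 passes to Hamid's issue by representation.
The 1/5 is divided into 2 equal shares of 1/10 among Ghada, Zuhair.
Ghada is living and takes 1/10.
Zuhair is living and takes 1/10.

Amira 1/5; Bashir 1/5; Dalia 1/60; Ghada 1/10; Ibtisam 1/60; Jamal 1/60; Khalida 1/5; Maysoon 1/15; Nabil 1/60; Rashida 1/15; Zuhair 1/10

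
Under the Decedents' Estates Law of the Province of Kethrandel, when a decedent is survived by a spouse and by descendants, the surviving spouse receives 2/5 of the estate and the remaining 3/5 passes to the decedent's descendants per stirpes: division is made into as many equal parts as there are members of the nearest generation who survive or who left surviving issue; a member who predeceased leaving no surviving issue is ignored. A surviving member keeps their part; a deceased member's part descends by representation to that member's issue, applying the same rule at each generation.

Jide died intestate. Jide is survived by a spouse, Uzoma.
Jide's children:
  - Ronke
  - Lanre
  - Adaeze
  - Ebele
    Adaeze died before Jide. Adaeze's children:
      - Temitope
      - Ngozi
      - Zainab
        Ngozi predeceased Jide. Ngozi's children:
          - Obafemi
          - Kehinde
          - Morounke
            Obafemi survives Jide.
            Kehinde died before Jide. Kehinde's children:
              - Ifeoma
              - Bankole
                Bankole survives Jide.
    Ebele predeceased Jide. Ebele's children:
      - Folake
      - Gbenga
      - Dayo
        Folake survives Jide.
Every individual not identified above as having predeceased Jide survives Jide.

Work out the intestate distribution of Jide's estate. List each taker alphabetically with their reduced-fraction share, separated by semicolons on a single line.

Bankole 1/120; Dayo 1/20; Folake 1/20; Gbenga 1/20; Ifeoma 1/120; Lanre 3/20; Morounke 1/60; Obafemi 1/60; Ronke 3/20; Temitope 1/20; Uzoma 2/5; Zainab 1/20

Uzoma, as surviving spouse, takes 2/5.
The remaining 3/5 passes to Jide's descendants per stirpes.
The 3/5 is divided into 4 equal shares of 3/20 among Ronke, Lanre, Adaeze, Ebele.
Ronke is living and takes 3/20.
Lanre is living and takes 3/20.
Adaeze predeceased; the 3/20 allotted to Adaeze's branch passes to Adaeze's issue by representation.
The 3/20 is divided into 3 equal shares of 1/20 among Temitope, Ngozi, Zainab.
Temitope is living and takes 1/20.
Ngozi predeceased; the 1/20 allotted to Ngozi's branch passes to Ngozi's issue by representation.
The 1/20 is divided into 3 equal shares of 1/60 among Obafemi, Kehinde, Morounke.
Obafemi is living and takes 1/60.
Kehinde predeceased; the 1/60 allotted to Kehinde's branch passes to Kehinde's issue by representation.
The 1/60 is divided into 2 equal shares of 1/120 among Ifeoma, Bankole.
Ifeoma is living and takes 1/120.
Bankole is living and takes 1/120.
Morounke is living and takes 1/60.
Zainab is living and takes 1/20.
Ebele predeceased; the 3/20 allotted to Ebele's branch passes to Ebele's issue by representation.
The 3/20 is divided into 3 equal shares of 1/20 among Folake, Gbenga, Dayo.
Folake is living and takes 1/20.
Gbenga is living and takes 1/20.
Dayo is living and takes 1/20.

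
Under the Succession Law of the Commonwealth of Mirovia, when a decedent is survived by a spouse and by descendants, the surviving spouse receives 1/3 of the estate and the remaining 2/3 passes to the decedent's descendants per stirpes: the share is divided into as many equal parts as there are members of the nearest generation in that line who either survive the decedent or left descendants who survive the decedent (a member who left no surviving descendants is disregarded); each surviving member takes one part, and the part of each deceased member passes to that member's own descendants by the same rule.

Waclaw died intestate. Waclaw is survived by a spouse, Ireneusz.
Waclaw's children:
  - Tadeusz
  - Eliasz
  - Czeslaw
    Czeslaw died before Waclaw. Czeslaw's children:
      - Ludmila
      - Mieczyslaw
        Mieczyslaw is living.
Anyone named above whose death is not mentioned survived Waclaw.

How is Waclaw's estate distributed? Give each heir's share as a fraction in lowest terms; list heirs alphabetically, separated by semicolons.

Eliasz 2/9; Ireneusz 1/3; Ludmila 1/9; Mieczyslaw 1/9; Tadeusz 2/9

Ireneusz, as surviving spouse, takes 1/3.
The remaining 2/3 passes to Waclaw's descendants per stirpes.
The 2/3 is divided into 3 equal shares of 2/9 among Tadeusz, Eliasz, Czeslaw.
Tadeusz is living and takes 2/9.
Eliasz is living and takes 2/9.
Czeslaw predeceased; the 2/9 allotted to Czeslaw's branch passes to Czeslaw's issue by representation.
The 2/9 is divided into 2 equal shares of 1/9 among Ludmila, Mieczyslaw.
Ludmila is living and takes 1/9.
Mieczyslaw is living and takes 1/9.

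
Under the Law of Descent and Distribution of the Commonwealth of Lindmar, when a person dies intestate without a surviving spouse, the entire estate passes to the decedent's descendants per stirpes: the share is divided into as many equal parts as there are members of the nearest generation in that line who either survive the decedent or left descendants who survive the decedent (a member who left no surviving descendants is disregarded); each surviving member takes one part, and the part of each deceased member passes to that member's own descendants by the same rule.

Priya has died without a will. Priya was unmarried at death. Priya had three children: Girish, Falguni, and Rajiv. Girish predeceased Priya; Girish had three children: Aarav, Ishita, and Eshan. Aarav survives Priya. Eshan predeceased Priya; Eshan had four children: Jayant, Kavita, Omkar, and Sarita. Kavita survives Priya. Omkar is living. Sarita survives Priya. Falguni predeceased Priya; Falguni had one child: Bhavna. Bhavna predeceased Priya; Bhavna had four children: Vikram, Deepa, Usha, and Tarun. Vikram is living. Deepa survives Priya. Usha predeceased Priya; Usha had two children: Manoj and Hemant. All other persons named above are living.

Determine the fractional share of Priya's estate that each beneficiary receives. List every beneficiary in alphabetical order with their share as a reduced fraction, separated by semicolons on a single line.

Aarav 1/9; Deepa 1/12; Hemant 1/24; Ishita 1/9; Jayant 1/36; Kavita 1/36; Manoj 1/24; Omkar 1/36; Rajiv 1/3; Sarita 1/36; Tarun 1/12; Vikram 1/12

There is no surviving spouse, so the entire estate passes to Priya's descendants per stirpes.
The estate is divided into 3 equal shares of 1/3 among Girish, Falguni, Rajiv.
Girish predeceased; the 1/3 allotted to Girish's branch passes to Girish's issue by representation.
The 1/3 is divided into 3 equal shares of 1/9 among Aarav, Ishita, Eshan.
Aarav is living and takes 1/9.
Ishita is living and takes 1/9.
Eshan predeceased; the 1/9 allotted to Eshan's branch passes to Eshan's issue by representation.
The 1/9 is divided into 4 equal shares of 1/36 among Jayant, Kavita, Omkar, Sarita.
Jayant is living and takes 1/36.
Kavita is living and takes 1/36.
Omkar is living and takes 1/36.
Sarita is living and takes 1/36.
Falguni predeceased; the 1/3 allotted to Falguni's branch passes to Falguni's issue by representation.
Bhavna's line is the sole branch at this level, so the full 1/3 passes to Bhavna's issue by representation.
The 1/3 is divided into 4 equal shares of 1/12 among Vikram, Deepa, Usha, Tarun.
Vikram is living and takes 1/12.
Deepa is living and takes 1/12.
Usha predeceased; the 1/12 allotted to Usha's branch passes to Usha's issue by representation.
The 1/12 is divided into 2 equal shares of 1/24 among Manoj, Hemant.
Manoj is living and takes 1/24.
Hemant is living and takes 1/24.
Tarun is living and takes 1/12.
Rajiv is living and takes 1/3.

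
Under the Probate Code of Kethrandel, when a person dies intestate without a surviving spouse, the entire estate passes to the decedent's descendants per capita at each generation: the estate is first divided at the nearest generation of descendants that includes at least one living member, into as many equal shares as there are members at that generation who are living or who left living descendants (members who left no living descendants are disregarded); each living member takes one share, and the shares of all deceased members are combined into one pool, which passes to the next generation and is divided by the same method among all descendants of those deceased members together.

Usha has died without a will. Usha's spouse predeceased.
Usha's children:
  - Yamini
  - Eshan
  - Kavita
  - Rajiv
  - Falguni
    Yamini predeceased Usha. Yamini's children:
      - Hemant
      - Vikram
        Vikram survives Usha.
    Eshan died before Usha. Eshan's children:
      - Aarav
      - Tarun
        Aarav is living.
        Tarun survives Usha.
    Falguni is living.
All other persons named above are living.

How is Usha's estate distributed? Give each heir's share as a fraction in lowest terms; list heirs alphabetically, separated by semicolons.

There is no surviving spouse, so the entire estate passes to Usha's descendants per capita at each generation.
At generation 1 (Yamini, Eshan, Kavita, Rajiv, Falguni) there are 5 shares of (1)/5 = 1/5 each.
Living: Kavita, Rajiv, and Falguni — each takes 1/5.
Deceased: Yamini and Eshan. Their combined 2/5 is pooled and carried to generation 2.
At generation 2 (Hemant, Vikram, Aarav, Tarun) there are 4 shares of (2/5)/4 = 1/10 each.
Living: Hemant, Vikram, Aarav, and Tarun — each takes 1/10.

Aarav 1/10; Falguni 1/5; Hemant 1/10; Kavita 1/5; Rajiv 1/5; Tarun 1/10; Vikram 1/10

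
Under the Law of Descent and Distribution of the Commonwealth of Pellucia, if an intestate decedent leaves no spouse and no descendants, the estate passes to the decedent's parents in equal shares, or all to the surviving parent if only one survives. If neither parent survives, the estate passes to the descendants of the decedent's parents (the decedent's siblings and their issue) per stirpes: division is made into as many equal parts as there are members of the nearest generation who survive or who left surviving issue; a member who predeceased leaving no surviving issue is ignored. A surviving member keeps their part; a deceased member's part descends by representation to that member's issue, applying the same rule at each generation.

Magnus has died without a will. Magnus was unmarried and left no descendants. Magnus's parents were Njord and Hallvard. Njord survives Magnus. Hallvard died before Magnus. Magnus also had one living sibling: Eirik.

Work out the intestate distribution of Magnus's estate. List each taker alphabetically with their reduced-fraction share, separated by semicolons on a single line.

Njord 1

Only one parent, Njord, survives, so Njord takes the entire estate. The siblings take nothing because a surviving parent has priority.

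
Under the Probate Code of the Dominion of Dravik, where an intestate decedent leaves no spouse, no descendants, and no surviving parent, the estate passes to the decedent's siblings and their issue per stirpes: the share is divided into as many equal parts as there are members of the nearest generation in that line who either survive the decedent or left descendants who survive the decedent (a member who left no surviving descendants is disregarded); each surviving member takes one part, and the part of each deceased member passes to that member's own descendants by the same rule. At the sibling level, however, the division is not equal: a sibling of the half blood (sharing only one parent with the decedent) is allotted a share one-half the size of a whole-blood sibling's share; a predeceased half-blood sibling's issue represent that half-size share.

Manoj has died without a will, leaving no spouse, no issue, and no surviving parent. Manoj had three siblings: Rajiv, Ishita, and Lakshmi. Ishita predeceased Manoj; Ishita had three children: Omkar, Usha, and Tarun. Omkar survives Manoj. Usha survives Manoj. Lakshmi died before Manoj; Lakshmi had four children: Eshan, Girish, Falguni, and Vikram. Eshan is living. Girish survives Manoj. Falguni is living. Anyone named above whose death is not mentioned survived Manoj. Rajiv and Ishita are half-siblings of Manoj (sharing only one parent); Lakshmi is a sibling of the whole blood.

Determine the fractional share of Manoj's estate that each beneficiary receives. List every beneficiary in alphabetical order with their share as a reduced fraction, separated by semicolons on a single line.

Eshan 1/8; Falguni 1/8; Girish 1/8; Omkar 1/12; Rajiv 1/4; Tarun 1/12; Usha 1/12; Vikram 1/8

No spouse, descendants, or parent survives, so the estate passes to Manoj's siblings per stirpes.
Half-blood siblings count for one-half the weight of whole-blood siblings at the initial division.
Dividing 1 in proportion to weights (total weight 2): Rajiv (weight 1/2) → 1/4; Ishita (weight 1/2) → 1/4; Lakshmi (weight 1) → 1/2.
Rajiv is living and takes 1/4.
Ishita predeceased; the 1/4 allotted to Ishita's branch passes to Ishita's issue by representation.
The 1/4 is divided into 3 equal shares of 1/12 among Omkar, Usha, Tarun.
Omkar is living and takes 1/12.
Usha is living and takes 1/12.
Tarun is living and takes 1/12.
Lakshmi predeceased; the 1/2 allotted to Lakshmi's branch passes to Lakshmi's issue by representation.
The 1/2 is divided into 4 equal shares of 1/8 among Eshan, Girish, Falguni, Vikram.
Eshan is living and takes 1/8.
Girish is living and takes 1/8.
Falguni is living and takes 1/8.
Vikram is living and takes 1/8.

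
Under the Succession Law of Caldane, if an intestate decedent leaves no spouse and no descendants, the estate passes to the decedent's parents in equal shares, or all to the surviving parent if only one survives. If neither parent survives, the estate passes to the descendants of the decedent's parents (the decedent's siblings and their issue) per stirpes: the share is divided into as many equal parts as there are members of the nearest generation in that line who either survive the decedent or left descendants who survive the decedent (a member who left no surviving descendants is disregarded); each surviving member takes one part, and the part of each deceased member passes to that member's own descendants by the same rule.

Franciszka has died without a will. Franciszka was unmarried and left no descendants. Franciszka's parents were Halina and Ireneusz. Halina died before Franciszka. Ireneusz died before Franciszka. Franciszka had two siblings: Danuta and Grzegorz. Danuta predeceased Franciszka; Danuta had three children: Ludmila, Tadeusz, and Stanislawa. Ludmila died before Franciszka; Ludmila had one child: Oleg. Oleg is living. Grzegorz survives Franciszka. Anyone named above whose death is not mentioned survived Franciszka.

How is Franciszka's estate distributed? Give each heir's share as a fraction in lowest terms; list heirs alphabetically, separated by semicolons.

Grzegorz 1/2; Oleg 1/6; Stanislawa 1/6; Tadeusz 1/6

Neither parent survives and there are no descendants, so the estate passes to Franciszka's siblings and their issue per stirpes.
The estate is divided into 2 equal shares of 1/2 among Danuta, Grzegorz.
Danuta predeceased; the 1/2 allotted to Danuta's branch passes to Danuta's issue by representation.
The 1/2 is divided into 3 equal shares of 1/6 among Ludmila, Tadeusz, Stanislawa.
Ludmila predeceased; the 1/6 allotted to Ludmila's branch passes to Ludmila's issue by representation.
Oleg is the sole taker at this level and receives the full 1/6.
Tadeusz is living and takes 1/6.
Stanislawa is living and takes 1/6.
Grzegorz is living and takes 1/2.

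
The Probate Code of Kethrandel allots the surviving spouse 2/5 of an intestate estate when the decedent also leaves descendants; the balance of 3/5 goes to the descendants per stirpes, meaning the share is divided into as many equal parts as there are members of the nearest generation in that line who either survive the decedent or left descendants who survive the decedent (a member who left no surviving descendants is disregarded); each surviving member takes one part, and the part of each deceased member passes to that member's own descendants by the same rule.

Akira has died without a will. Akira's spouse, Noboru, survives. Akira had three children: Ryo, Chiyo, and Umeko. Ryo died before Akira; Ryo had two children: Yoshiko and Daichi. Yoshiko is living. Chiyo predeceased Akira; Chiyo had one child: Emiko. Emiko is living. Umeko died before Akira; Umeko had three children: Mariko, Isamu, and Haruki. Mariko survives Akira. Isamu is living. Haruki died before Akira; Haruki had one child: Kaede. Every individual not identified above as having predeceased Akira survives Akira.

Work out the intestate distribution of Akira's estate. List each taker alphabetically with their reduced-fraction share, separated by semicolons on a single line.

Daichi 1/10; Emiko 1/5; Isamu 1/15; Kaede 1/15; Mariko 1/15; Noboru 2/5; Yoshiko 1/10

Noboru, as surviving spouse, takes 2/5.
The remaining 3/5 passes to Akira's descendants per stirpes.
The 3/5 is divided into 3 equal shares of 1/5 among Ryo, Chiyo, Umeko.
Ryo predeceased; the 1/5 allotted to Ryo's branch passes to Ryo's issue by representation.
The 1/5 is divided into 2 equal shares of 1/10 among Yoshiko, Daichi.
Yoshiko is living and takes 1/10.
Daichi is living and takes 1/10.
Chiyo predeceased; the 1/5 allotted to Chiyo's branch passes to Chiyo's issue by representation.
Emiko is the sole taker at this level and receives the full 1/5.
Umeko predeceased; the 1/5 allotted to Umeko's branch passes to Umeko's issue by representation.
The 1/5 is divided into 3 equal shares of 1/15 among Mariko, Isamu, Haruki.
Mariko is living and takes 1/15.
Isamu is living and takes 1/15.
Haruki predeceased; the 1/15 allotted to Haruki's branch passes to Haruki's issue by representation.
Kaede is the sole taker at this level and receives the full 1/15.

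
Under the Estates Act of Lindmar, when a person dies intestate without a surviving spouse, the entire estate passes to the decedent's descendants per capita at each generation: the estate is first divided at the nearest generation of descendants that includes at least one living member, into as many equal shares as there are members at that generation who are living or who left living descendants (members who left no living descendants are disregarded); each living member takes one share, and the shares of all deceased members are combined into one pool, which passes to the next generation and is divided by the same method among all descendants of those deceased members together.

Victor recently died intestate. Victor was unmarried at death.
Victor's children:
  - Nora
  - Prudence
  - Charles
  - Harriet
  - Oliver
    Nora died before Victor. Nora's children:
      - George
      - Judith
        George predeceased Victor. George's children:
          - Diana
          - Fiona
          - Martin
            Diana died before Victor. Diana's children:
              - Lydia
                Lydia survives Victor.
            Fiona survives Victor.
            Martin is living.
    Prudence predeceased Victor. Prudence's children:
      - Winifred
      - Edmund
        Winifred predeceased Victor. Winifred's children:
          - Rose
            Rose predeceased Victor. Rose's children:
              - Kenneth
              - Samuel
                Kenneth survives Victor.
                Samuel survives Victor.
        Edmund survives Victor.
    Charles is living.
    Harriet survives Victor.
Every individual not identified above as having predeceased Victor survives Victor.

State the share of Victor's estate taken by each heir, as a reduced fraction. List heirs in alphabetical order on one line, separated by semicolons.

There is no surviving spouse, so the entire estate passes to Victor's descendants per capita at each generation.
At generation 1 (Nora, Prudence, Charles, Harriet, Oliver) there are 5 shares of (1)/5 = 1/5 each.
Living: Charles, Harriet, and Oliver — each takes 1/5.
Deceased: Nora and Prudence. Their combined 2/5 is pooled and carried to generation 2.
At generation 2 (George, Judith, Winifred, Edmund) there are 4 shares of (2/5)/4 = 1/10 each.
Living: Judith and Edmund — each takes 1/10.
Deceased: George and Winifred. Their combined 1/5 is pooled and carried to generation 3.
At generation 3 (Diana, Fiona, Martin, Rose) there are 4 shares of (1/5)/4 = 1/20 each.
Living: Fiona and Martin — each takes 1/20.
Deceased: Diana and Rose. Their combined 1/10 is pooled and carried to generation 4.
At generation 4 (Lydia, Kenneth, Samuel) there are 3 shares of (1/10)/3 = 1/30 each.
Living: Lydia, Kenneth, and Samuel — each takes 1/30.

Charles 1/5; Edmund 1/10; Fiona 1/20; Harriet 1/5; Judith 1/10; Kenneth 1/30; Lydia 1/30; Martin 1/20; Oliver 1/5; Samuel 1/30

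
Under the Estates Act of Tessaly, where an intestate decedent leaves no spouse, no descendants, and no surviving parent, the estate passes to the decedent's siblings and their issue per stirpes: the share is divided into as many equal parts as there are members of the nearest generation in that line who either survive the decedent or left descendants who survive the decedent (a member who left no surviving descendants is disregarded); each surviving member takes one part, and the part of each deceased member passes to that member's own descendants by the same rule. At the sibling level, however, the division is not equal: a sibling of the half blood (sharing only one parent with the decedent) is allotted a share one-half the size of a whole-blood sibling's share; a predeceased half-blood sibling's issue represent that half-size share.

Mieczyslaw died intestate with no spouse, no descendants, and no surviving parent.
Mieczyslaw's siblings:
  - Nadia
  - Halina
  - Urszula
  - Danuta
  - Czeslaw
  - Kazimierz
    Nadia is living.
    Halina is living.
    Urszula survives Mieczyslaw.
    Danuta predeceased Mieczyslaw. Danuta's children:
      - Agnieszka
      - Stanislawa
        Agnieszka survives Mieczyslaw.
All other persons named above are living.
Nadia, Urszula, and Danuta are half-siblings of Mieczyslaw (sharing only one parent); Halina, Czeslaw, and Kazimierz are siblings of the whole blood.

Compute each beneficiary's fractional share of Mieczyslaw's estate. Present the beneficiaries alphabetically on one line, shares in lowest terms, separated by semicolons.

Agnieszka 1/18; Czeslaw 2/9; Halina 2/9; Kazimierz 2/9; Nadia 1/9; Stanislawa 1/18; Urszula 1/9

No spouse, descendants, or parent survives, so the estate passes to Mieczyslaw's siblings per stirpes.
Half-blood siblings count for one-half the weight of whole-blood siblings at the initial division.
Dividing 1 in proportion to weights (total weight 9/2): Nadia (weight 1/2) → 1/9; Halina (weight 1) → 2/9; Urszula (weight 1/2) → 1/9; Danuta (weight 1/2) → 1/9; Czeslaw (weight 1) → 2/9; Kazimierz (weight 1) → 2/9.
Nadia is living and takes 1/9.
Halina is living and takes 2/9.
Urszula is living and takes 1/9.
Danuta predeceased; the 1/9 allotted to Danuta's branch passes to Danuta's issue by representation.
The 1/9 is divided into 2 equal shares of 1/18 among Agnieszka, Stanislawa.
Agnieszka is living and takes 1/18.
Stanislawa is living and takes 1/18.
Czeslaw is living and takes 2/9.
Kazimierz is living and takes 2/9.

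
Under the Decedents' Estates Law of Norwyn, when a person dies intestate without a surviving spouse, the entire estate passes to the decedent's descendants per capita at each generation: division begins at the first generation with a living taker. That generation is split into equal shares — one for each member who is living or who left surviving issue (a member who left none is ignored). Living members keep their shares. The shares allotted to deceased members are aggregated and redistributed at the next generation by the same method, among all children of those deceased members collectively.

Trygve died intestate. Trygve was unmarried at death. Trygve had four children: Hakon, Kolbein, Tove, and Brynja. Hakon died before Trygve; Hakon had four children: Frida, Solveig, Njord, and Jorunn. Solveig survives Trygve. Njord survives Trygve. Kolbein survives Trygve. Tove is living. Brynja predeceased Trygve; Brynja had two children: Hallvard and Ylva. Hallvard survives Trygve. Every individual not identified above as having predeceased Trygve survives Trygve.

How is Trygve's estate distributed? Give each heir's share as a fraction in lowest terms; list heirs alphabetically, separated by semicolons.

Frida 1/12; Hallvard 1/12; Jorunn 1/12; Kolbein 1/4; Njord 1/12; Solveig 1/12; Tove 1/4; Ylva 1/12

There is no surviving spouse, so the entire estate passes to Trygve's descendants per capita at each generation.
At generation 1 (Hakon, Kolbein, Tove, Brynja) there are 4 shares of (1)/4 = 1/4 each.
Living: Kolbein and Tove — each takes 1/4.
Deceased: Hakon and Brynja. Their combined 1/2 is pooled and carried to generation 2.
At generation 2 (Frida, Solveig, Njord, Jorunn, Hallvard, Ylva) there are 6 shares of (1/2)/6 = 1/12 each.
Living: Frida, Solveig, Njord, Jorunn, Hallvard, and Ylva — each takes 1/12.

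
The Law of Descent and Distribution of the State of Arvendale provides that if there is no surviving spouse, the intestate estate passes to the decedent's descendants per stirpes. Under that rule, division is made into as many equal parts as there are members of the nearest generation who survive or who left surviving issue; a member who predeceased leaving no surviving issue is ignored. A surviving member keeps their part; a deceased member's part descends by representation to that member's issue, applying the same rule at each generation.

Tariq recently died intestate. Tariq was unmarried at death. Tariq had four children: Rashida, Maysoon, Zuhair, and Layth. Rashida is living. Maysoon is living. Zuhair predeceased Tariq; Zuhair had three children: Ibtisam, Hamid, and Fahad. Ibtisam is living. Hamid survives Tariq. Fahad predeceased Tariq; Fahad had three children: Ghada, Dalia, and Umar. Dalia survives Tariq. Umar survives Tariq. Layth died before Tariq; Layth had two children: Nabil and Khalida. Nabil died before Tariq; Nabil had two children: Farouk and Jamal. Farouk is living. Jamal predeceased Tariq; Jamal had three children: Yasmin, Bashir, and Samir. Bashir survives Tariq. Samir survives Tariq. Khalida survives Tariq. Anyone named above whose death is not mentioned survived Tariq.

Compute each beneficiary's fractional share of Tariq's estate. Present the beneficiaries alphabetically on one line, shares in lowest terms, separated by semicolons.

Bashir 1/48; Dalia 1/36; Farouk 1/16; Ghada 1/36; Hamid 1/12; Ibtisam 1/12; Khalida 1/8; Maysoon 1/4; Rashida 1/4; Samir 1/48; Umar 1/36; Yasmin 1/48

There is no surviving spouse, so the entire estate passes to Tariq's descendants per stirpes.
The estate is divided into 4 equal shares of 1/4 among Rashida, Maysoon, Zuhair, Layth.
Rashida is living and takes 1/4.
Maysoon is living and takes 1/4.
Zuhair predeceased; the 1/4 allotted to Zuhair's branch passes to Zuhair's issue by representation.
The 1/4 is divided into 3 equal shares of 1/12 among Ibtisam, Hamid, Fahad.
Ibtisam is living and takes 1/12.
Hamid is living and takes 1/12.
Fahad predeceased; the 1/12 allotted to Fahad's branch passes to Fahad's issue by representation.
The 1/12 is divided into 3 equal shares of 1/36 among Ghada, Dalia, Umar.
Ghada is living and takes 1/36.
Dalia is living and takes 1/36.
Umar is living and takes 1/36.
Layth predeceased; the 1/4 allotted to Layth's branch passes to Layth's issue by representation.
The 1/4 is divided into 2 equal shares of 1/8 among Nabil, Khalida.
Nabil predeceased; the 1/8 allotted to Nabil's branch passes to Nabil's issue by representation.
The 1/8 is divided into 2 equal shares of 1/16 among Farouk, Jamal.
Farouk is living and takes 1/16.
Jamal predeceased; the 1/16 allotted to Jamal's branch passes to Jamal's issue by representation.
The 1/16 is divided into 3 equal shares of 1/48 among Yasmin, Bashir, Samir.
Yasmin is living and takes 1/48.
Bashir is living and takes 1/48.
Samir is living and takes 1/48.
Khalida is living and takes 1/8.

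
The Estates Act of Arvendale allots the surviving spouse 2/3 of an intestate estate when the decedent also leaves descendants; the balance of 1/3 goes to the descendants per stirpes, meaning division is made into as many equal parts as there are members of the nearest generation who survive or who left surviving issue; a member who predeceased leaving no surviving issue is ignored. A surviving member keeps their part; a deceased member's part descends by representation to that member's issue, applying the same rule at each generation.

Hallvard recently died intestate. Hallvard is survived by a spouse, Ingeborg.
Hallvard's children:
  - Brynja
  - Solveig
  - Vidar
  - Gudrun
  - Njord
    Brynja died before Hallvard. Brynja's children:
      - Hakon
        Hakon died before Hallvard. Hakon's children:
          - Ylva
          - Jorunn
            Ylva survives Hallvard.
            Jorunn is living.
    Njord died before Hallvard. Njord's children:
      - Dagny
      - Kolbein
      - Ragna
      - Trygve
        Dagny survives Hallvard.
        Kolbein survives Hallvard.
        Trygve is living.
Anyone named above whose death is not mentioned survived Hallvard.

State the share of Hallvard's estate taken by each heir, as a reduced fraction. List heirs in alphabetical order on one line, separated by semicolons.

Ingeborg, as surviving spouse, takes 2/3.
The remaining 1/3 passes to Hallvard's descendants per stirpes.
The 1/3 is divided into 5 equal shares of 1/15 among Brynja, Solveig, Vidar, Gudrun, Njord.
Brynja predeceased; the 1/15 allotted to Brynja's branch passes to Brynja's issue by representation.
Hakon's line is the sole branch at this level, so the full 1/15 passes to Hakon's issue by representation.
The 1/15 is divided into 2 equal shares of 1/30 among Ylva, Jorunn.
Ylva is living and takes 1/30.
Jorunn is living and takes 1/30.
Solveig is living and takes 1/15.
Vidar is living and takes 1/15.
Gudrun is living and takes 1/15.
Njord predeceased; the 1/15 allotted to Njord's branch passes to Njord's issue by representation.
The 1/15 is divided into 4 equal shares of 1/60 among Dagny, Kolbein, Ragna, Trygve.
Dagny is living and takes 1/60.
Kolbein is living and takes 1/60.
Ragna is living and takes 1/60.
Trygve is living and takes 1/60.

Dagny 1/60; Gudrun 1/15; Ingeborg 2/3; Jorunn 1/30; Kolbein 1/60; Ragna 1/60; Solveig 1/15; Trygve 1/60; Vidar 1/15; Ylva 1/30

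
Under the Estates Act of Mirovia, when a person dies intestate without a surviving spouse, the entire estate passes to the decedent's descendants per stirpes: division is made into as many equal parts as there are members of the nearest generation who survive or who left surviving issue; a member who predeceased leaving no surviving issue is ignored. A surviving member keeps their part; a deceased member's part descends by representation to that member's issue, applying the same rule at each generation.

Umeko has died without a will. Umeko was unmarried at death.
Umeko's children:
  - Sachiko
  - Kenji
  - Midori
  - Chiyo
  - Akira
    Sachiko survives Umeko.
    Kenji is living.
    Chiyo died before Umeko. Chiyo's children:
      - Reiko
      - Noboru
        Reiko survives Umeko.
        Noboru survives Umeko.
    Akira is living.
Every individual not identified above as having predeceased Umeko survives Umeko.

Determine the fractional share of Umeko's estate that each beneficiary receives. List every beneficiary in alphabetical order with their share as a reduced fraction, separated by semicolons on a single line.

Akira 1/5; Kenji 1/5; Midori 1/5; Noboru 1/10; Reiko 1/10; Sachiko 1/5

There is no surviving spouse, so the entire estate passes to Umeko's descendants per stirpes.
The estate is divided into 5 equal shares of 1/5 among Sachiko, Kenji, Midori, Chiyo, Akira.
Sachiko is living and takes 1/5.
Kenji is living and takes 1/5.
Midori is living and takes 1/5.
Chiyo predeceased; the 1/5 allotted to Chiyo's branch passes to Chiyo's issue by representation.
The 1/5 is divided into 2 equal shares of 1/10 among Reiko, Noboru.
Reiko is living and takes 1/10.
Noboru is living and takes 1/10.
Akira is living and takes 1/5.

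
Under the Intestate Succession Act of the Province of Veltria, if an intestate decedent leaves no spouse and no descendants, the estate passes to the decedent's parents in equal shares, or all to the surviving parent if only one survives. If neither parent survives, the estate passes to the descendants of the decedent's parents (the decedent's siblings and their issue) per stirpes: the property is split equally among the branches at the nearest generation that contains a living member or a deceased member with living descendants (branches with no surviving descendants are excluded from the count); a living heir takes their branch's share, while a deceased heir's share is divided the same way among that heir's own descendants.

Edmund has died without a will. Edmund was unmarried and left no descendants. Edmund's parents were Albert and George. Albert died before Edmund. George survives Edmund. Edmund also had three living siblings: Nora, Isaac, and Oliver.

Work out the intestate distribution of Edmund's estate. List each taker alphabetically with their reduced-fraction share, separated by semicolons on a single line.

George 1

Only one parent, George, survives, so George takes the entire estate. The siblings take nothing because a surviving parent has priority.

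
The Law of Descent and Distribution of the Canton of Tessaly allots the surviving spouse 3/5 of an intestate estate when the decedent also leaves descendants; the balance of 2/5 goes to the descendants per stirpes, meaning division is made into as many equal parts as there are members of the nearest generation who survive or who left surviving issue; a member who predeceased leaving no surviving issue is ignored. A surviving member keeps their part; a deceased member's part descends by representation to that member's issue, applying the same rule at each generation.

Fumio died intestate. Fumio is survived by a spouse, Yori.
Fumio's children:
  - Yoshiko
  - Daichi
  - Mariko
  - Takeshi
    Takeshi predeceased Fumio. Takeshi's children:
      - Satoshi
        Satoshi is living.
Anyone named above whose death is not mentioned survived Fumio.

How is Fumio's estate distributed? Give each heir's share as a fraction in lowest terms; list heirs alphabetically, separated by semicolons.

Yori, as surviving spouse, takes 3/5.
The remaining 2/5 passes to Fumio's descendants per stirpes.
The 2/5 is divided into 4 equal shares of 1/10 among Yoshiko, Daichi, Mariko, Takeshi.
Yoshiko is living and takes 1/10.
Daichi is living and takes 1/10.
Mariko is living and takes 1/10.
Takeshi predeceased; the 1/10 allotted to Takeshi's branch passes to Takeshi's issue by representation.
Satoshi is the sole taker at this level and receives the full 1/10.

Daichi 1/10; Mariko 1/10; Satoshi 1/10; Yori 3/5; Yoshiko 1/10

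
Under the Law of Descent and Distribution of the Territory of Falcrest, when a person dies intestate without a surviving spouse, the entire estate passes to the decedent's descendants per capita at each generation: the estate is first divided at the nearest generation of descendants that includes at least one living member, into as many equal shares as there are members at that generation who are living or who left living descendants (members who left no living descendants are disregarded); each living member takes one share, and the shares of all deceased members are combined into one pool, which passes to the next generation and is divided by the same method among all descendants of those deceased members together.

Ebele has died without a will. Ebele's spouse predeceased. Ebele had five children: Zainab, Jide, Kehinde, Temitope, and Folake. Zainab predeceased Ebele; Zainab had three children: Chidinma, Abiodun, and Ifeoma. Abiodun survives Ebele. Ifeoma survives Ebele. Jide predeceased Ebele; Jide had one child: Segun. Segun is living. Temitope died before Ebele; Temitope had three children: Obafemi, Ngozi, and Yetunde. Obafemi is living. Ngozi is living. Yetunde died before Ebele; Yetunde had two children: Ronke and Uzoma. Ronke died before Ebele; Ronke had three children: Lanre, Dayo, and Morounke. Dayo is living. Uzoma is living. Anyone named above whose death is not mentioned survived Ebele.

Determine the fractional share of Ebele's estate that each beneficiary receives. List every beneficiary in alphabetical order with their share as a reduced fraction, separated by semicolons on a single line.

Abiodun 3/35; Chidinma 3/35; Dayo 1/70; Folake 1/5; Ifeoma 3/35; Kehinde 1/5; Lanre 1/70; Morounke 1/70; Ngozi 3/35; Obafemi 3/35; Segun 3/35; Uzoma 3/70

There is no surviving spouse, so the entire estate passes to Ebele's descendants per capita at each generation.
At generation 1 (Zainab, Jide, Kehinde, Temitope, Folake) there are 5 shares of (1)/5 = 1/5 each.
Living: Kehinde and Folake — each takes 1/5.
Deceased: Zainab, Jide, and Temitope. Their combined 3/5 is pooled and carried to generation 2.
At generation 2 (Chidinma, Abiodun, Ifeoma, Segun, Obafemi, Ngozi, Yetunde) there are 7 shares of (3/5)/7 = 3/35 each.
Living: Chidinma, Abiodun, Ifeoma, Segun, Obafemi, and Ngozi — each takes 3/35.
Deceased: Yetunde. That 3/35 share is carried to generation 3.
At generation 3 (Ronke, Uzoma) there are 2 shares of (3/35)/2 = 3/70 each.
Living: Uzoma — each takes 3/70.
Deceased: Ronke. That 3/70 share is carried to generation 4.
At generation 4 (Lanre, Dayo, Morounke) there are 3 shares of (3/70)/3 = 1/70 each.
Living: Lanre, Dayo, and Morounke — each takes 1/70.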